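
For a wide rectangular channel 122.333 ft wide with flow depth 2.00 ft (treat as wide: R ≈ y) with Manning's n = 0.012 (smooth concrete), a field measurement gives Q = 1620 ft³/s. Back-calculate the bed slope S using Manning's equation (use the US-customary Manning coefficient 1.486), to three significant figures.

0.00113

A = b·y = 122.333 × 2.00 = 244.7 ft²
Wide channel: R ≈ y = 2.00 ft
S = (Q·n / (1.486·A·R^(2/3)))² = (1620×0.012 / (1.486×244.7×1.587))² = 0.001135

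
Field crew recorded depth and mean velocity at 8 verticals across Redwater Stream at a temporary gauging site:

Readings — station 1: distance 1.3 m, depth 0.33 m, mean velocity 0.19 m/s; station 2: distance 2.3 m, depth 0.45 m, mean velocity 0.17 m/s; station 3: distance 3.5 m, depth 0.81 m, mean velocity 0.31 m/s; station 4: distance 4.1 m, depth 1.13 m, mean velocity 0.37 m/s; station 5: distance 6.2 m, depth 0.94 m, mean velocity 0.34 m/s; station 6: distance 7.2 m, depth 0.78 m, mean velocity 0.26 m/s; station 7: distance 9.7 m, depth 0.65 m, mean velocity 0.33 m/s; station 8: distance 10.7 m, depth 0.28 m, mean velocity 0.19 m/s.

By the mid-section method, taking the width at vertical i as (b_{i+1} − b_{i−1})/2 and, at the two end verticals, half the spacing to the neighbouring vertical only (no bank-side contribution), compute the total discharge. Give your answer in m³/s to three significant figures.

2.16 m³/s

w_1 = (2.3 − 1.3)/2 = 0.5 m; q_1 = 0.19 × 0.33 × 0.5 = 0.03135 m³/s
w_2 = (3.5 − 1.3)/2 = 1.1 m; q_2 = 0.17 × 0.45 × 1.1 = 0.08415 m³/s
w_3 = (4.1 − 2.3)/2 = 0.9 m; q_3 = 0.31 × 0.81 × 0.9 = 0.2260 m³/s
w_4 = (6.2 − 3.5)/2 = 1.35 m; q_4 = 0.37 × 1.13 × 1.35 = 0.5644 m³/s
w_5 = (7.2 − 4.1)/2 = 1.55 m; q_5 = 0.34 × 0.94 × 1.55 = 0.4954 m³/s
w_6 = (9.7 − 6.2)/2 = 1.75 m; q_6 = 0.26 × 0.78 × 1.75 = 0.3549 m³/s
w_7 = (10.7 − 7.2)/2 = 1.75 m; q_7 = 0.33 × 0.65 × 1.75 = 0.3754 m³/s
w_8 = (10.7 − 9.7)/2 = 0.5 m; q_8 = 0.19 × 0.28 × 0.5 = 0.02660 m³/s
Q = Σ qᵢ = 2.158 m³/s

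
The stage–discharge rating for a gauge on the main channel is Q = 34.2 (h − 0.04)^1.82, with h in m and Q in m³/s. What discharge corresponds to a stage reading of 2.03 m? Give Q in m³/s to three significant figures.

Q = 34.2 × (2.03 − 0.04)^1.82 = 34.2 × 1.99^1.82 = 119.7 m³/s

120 m³/s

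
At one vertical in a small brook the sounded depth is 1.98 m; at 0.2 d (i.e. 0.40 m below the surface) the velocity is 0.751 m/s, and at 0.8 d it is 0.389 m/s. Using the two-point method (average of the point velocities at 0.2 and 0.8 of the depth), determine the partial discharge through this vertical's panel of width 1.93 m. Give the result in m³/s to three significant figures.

2.18 m³/s

v̄ = (0.751 + 0.389) / 2 = 0.5700 m/s
q = v̄ × d × w = 0.5700 × 1.98 × 1.93 = 2.178 m³/s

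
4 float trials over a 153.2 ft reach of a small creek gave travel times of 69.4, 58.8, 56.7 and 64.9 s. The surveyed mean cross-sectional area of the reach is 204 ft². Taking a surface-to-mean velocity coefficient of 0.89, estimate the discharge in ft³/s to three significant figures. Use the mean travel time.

t̄ = (69.4 + 58.8 + 56.7 + 64.9) / 4 = 62.45 s
v_surface = L / t̄ = 153.2 / 62.45 = 2.453 ft/s
v_mean = 0.89 × 2.453 = 2.183 ft/s
Q = A × v_mean = 204 × 2.183 = 445.4 ft³/s

445 ft³/s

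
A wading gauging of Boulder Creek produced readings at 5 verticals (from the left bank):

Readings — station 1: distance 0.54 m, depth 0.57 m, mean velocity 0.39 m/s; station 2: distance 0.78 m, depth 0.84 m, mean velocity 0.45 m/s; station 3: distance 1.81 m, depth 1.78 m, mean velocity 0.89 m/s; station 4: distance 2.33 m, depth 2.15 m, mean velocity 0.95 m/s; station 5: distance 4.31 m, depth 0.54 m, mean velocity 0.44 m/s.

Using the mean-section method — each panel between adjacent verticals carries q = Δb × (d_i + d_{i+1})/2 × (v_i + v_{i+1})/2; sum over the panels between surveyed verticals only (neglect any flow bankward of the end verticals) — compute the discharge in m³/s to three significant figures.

3.77 m³/s

Panel 1-2: Δb = 0.24 m, d̄ = (0.57+0.84)/2 = 0.705, v̄ = (0.39+0.45)/2 = 0.42 → q = 0.24×0.705×0.42 = 0.07106 m³/s
Panel 2-3: Δb = 1.03 m, d̄ = (0.84+1.78)/2 = 1.31, v̄ = (0.45+0.89)/2 = 0.67 → q = 1.03×1.31×0.67 = 0.9040 m³/s
Panel 3-4: Δb = 0.52 m, d̄ = (1.78+2.15)/2 = 1.965, v̄ = (0.89+0.95)/2 = 0.92 → q = 0.52×1.965×0.92 = 0.9401 m³/s
Panel 4-5: Δb = 1.98 m, d̄ = (2.15+0.54)/2 = 1.345, v̄ = (0.95+0.44)/2 = 0.695 → q = 1.98×1.345×0.695 = 1.851 m³/s
Q = Σ q = 3.766 m³/s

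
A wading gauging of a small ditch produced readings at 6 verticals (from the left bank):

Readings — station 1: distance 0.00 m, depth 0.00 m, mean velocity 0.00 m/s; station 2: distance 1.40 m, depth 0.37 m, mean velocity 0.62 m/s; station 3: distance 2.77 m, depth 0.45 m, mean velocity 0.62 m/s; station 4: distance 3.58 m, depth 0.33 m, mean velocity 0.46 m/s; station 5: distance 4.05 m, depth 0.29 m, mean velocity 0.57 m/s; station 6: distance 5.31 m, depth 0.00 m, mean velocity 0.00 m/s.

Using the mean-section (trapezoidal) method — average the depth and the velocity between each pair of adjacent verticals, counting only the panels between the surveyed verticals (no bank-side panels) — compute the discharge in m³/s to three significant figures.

Panel 1-2: Δb = 1.4 m, d̄ = (0.00+0.37)/2 = 0.185, v̄ = (0.00+0.62)/2 = 0.31 → q = 1.4×0.185×0.31 = 0.08029 m³/s
Panel 2-3: Δb = 1.37 m, d̄ = (0.37+0.45)/2 = 0.41, v̄ = (0.62+0.62)/2 = 0.62 → q = 1.37×0.41×0.62 = 0.3483 m³/s
Panel 3-4: Δb = 0.81 m, d̄ = (0.45+0.33)/2 = 0.39, v̄ = (0.62+0.46)/2 = 0.54 → q = 0.81×0.39×0.54 = 0.1706 m³/s
Panel 4-5: Δb = 0.47 m, d̄ = (0.33+0.29)/2 = 0.31, v̄ = (0.46+0.57)/2 = 0.515 → q = 0.47×0.31×0.515 = 0.07504 m³/s
Panel 5-6: Δb = 1.26 m, d̄ = (0.29+0.00)/2 = 0.145, v̄ = (0.57+0.00)/2 = 0.285 → q = 1.26×0.145×0.285 = 0.05207 m³/s
Q = Σ q = 0.7262 m³/s

0.726 m³/s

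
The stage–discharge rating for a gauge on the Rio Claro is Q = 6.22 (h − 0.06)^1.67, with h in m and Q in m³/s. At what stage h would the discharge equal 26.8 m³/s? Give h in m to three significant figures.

2.46 m

h − h₀ = (Q/C)^(1/b) = (26.8/6.22)^(1/1.67) = 2.398 m
h = 0.06 + 2.398 = 2.458 m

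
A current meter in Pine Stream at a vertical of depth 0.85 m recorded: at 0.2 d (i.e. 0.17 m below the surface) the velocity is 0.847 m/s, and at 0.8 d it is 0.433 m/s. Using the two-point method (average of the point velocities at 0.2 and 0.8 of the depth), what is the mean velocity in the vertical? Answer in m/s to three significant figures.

v̄ = (0.847 + 0.433) / 2 = 0.6400 m/s

0.640 m/s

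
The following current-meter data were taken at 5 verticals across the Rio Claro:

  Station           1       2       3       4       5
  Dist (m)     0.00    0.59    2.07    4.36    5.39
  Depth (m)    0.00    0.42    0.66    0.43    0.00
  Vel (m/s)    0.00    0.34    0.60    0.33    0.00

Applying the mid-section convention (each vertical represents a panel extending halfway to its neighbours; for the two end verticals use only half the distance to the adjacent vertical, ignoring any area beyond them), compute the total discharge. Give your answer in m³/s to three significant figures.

w_2 = (2.07 − 0.00)/2 = 1.035 m; q_2 = 0.34 × 0.42 × 1.035 = 0.1478 m³/s
w_3 = (4.36 − 0.59)/2 = 1.885 m; q_3 = 0.60 × 0.66 × 1.885 = 0.7465 m³/s
w_4 = (5.39 − 2.07)/2 = 1.66 m; q_4 = 0.33 × 0.43 × 1.66 = 0.2356 m³/s
Stations 1, 5 contribute zero (depth or velocity is 0).
Q = Σ qᵢ = 1.130 m³/s

1.13 m³/s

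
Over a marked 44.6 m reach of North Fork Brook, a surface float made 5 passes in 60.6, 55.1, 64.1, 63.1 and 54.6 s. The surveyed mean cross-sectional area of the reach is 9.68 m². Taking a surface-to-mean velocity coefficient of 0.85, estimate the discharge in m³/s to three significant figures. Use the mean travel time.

6.17 m³/s

t̄ = (60.6 + 55.1 + 64.1 + 63.1 + 54.6) / 5 = 59.5 s
v_surface = L / t̄ = 44.6 / 59.5 = 0.7496 m/s
v_mean = 0.85 × 0.7496 = 0.6371 m/s
Q = A × v_mean = 9.68 × 0.6371 = 6.168 m³/s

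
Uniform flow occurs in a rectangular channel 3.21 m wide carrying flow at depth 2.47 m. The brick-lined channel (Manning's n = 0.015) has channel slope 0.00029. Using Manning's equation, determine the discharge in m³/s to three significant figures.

8.84 m³/s

A = b·y = 3.21 × 2.47 = 7.929 m²
P = b + 2y = 3.21 + 2×2.47 = 8.150 m
R = A/P = 7.929/8.150 = 0.9728 m
Q = (1/n)·A·R^(2/3)·S^(1/2) = (1/0.015) × 7.929 × 0.9728^(2/3) × 0.00029^(1/2) = 8.838 m³/s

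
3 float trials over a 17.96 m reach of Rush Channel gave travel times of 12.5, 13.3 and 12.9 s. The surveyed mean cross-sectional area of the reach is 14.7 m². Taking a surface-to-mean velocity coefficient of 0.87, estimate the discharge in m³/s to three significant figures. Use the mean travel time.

t̄ = (12.5 + 13.3 + 12.9) / 3 = 12.9 s
v_surface = L / t̄ = 17.96 / 12.9 = 1.392 m/s
v_mean = 0.87 × 1.392 = 1.211 m/s
Q = A × v_mean = 14.7 × 1.211 = 17.81 m³/s

17.8 m³/s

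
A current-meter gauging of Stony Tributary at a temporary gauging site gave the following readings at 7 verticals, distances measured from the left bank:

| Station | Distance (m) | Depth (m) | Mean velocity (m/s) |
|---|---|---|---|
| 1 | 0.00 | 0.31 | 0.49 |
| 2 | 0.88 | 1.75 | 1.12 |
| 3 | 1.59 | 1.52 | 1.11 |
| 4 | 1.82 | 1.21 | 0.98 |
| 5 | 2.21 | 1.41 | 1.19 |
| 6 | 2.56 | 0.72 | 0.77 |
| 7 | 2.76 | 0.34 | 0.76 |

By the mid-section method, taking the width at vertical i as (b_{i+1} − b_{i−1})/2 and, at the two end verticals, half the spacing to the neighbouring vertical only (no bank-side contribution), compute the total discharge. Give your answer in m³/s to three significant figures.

3.58 m³/s

w_1 = (0.88 − 0.00)/2 = 0.44 m; q_1 = 0.49 × 0.31 × 0.44 = 0.06684 m³/s
w_2 = (1.59 − 0.00)/2 = 0.795 m; q_2 = 1.12 × 1.75 × 0.795 = 1.558 m³/s
w_3 = (1.82 − 0.88)/2 = 0.47 m; q_3 = 1.11 × 1.52 × 0.47 = 0.7930 m³/s
w_4 = (2.21 − 1.59)/2 = 0.31 m; q_4 = 0.98 × 1.21 × 0.31 = 0.3676 m³/s
w_5 = (2.56 − 1.82)/2 = 0.37 m; q_5 = 1.19 × 1.41 × 0.37 = 0.6208 m³/s
w_6 = (2.76 − 2.21)/2 = 0.275 m; q_6 = 0.77 × 0.72 × 0.275 = 0.1525 m³/s
w_7 = (2.76 − 2.56)/2 = 0.1 m; q_7 = 0.76 × 0.34 × 0.1 = 0.02584 m³/s
Q = Σ qᵢ = 3.585 m³/s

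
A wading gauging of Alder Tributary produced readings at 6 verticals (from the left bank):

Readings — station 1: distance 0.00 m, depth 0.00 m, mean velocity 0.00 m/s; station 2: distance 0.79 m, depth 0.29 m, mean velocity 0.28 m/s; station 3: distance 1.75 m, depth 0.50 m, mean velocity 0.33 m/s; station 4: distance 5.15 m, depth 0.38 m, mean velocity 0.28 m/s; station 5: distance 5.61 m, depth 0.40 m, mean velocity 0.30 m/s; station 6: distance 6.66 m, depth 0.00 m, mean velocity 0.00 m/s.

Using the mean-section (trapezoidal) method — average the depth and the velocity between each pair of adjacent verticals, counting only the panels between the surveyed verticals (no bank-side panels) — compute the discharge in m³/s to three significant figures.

Panel 1-2: Δb = 0.79 m, d̄ = (0.00+0.29)/2 = 0.145, v̄ = (0.00+0.28)/2 = 0.14 → q = 0.79×0.145×0.14 = 0.01604 m³/s
Panel 2-3: Δb = 0.96 m, d̄ = (0.29+0.50)/2 = 0.395, v̄ = (0.28+0.33)/2 = 0.305 → q = 0.96×0.395×0.305 = 0.1157 m³/s
Panel 3-4: Δb = 3.4 m, d̄ = (0.50+0.38)/2 = 0.44, v̄ = (0.33+0.28)/2 = 0.305 → q = 3.4×0.44×0.305 = 0.4563 m³/s
Panel 4-5: Δb = 0.46 m, d̄ = (0.38+0.40)/2 = 0.39, v̄ = (0.28+0.30)/2 = 0.29 → q = 0.46×0.39×0.29 = 0.05203 m³/s
Panel 5-6: Δb = 1.05 m, d̄ = (0.40+0.00)/2 = 0.2, v̄ = (0.30+0.00)/2 = 0.15 → q = 1.05×0.2×0.15 = 0.03150 m³/s
Q = Σ q = 0.6715 m³/s

0.671 m³/s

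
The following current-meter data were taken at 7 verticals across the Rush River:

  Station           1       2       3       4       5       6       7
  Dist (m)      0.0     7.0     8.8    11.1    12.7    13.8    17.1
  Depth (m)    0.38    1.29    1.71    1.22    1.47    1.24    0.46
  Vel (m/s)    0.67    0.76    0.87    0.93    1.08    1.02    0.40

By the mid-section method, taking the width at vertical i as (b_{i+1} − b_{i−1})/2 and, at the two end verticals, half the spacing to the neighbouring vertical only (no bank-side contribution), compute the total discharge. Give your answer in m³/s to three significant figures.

15.7 m³/s

w_1 = (7.0 − 0.0)/2 = 3.5 m; q_1 = 0.67 × 0.38 × 3.5 = 0.8911 m³/s
w_2 = (8.8 − 0.0)/2 = 4.4 m; q_2 = 0.76 × 1.29 × 4.4 = 4.314 m³/s
w_3 = (11.1 − 7.0)/2 = 2.05 m; q_3 = 0.87 × 1.71 × 2.05 = 3.050 m³/s
w_4 = (12.7 − 8.8)/2 = 1.95 m; q_4 = 0.93 × 1.22 × 1.95 = 2.212 m³/s
w_5 = (13.8 − 11.1)/2 = 1.35 m; q_5 = 1.08 × 1.47 × 1.35 = 2.143 m³/s
w_6 = (17.1 − 12.7)/2 = 2.2 m; q_6 = 1.02 × 1.24 × 2.2 = 2.783 m³/s
w_7 = (17.1 − 13.8)/2 = 1.65 m; q_7 = 0.40 × 0.46 × 1.65 = 0.3036 m³/s
Q = Σ qᵢ = 15.70 m³/s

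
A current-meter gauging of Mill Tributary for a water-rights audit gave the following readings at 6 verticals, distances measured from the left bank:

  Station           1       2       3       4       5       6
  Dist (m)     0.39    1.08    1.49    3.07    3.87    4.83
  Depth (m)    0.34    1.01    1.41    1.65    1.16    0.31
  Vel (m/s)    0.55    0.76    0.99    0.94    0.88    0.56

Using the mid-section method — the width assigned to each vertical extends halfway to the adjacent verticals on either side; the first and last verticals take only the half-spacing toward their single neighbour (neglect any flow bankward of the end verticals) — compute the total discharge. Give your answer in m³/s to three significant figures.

w_1 = (1.08 − 0.39)/2 = 0.345 m; q_1 = 0.55 × 0.34 × 0.345 = 0.06452 m³/s
w_2 = (1.49 − 0.39)/2 = 0.55 m; q_2 = 0.76 × 1.01 × 0.55 = 0.4222 m³/s
w_3 = (3.07 − 1.08)/2 = 0.995 m; q_3 = 0.99 × 1.41 × 0.995 = 1.389 m³/s
w_4 = (3.87 − 1.49)/2 = 1.19 m; q_4 = 0.94 × 1.65 × 1.19 = 1.846 m³/s
w_5 = (4.83 − 3.07)/2 = 0.88 m; q_5 = 0.88 × 1.16 × 0.88 = 0.8983 m³/s
w_6 = (4.83 − 3.87)/2 = 0.48 m; q_6 = 0.56 × 0.31 × 0.48 = 0.08333 m³/s
Q = Σ qᵢ = 4.703 m³/s

4.70 m³/s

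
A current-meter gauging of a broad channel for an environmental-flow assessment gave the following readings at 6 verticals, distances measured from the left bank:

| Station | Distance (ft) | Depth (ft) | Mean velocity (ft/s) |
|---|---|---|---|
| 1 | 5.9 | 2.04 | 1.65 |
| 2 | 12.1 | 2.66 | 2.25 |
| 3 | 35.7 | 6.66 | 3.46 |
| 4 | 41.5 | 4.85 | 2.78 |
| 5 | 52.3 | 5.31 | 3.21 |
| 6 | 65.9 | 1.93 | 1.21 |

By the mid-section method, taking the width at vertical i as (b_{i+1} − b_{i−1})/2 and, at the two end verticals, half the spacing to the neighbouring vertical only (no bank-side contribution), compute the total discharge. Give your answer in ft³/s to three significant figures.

774 ft³/s

w_1 = (12.1 − 5.9)/2 = 3.1 ft; q_1 = 1.65 × 2.04 × 3.1 = 10.43 ft³/s
w_2 = (35.7 − 5.9)/2 = 14.9 ft; q_2 = 2.25 × 2.66 × 14.9 = 89.18 ft³/s
w_3 = (41.5 − 12.1)/2 = 14.7 ft; q_3 = 3.46 × 6.66 × 14.7 = 338.7 ft³/s
w_4 = (52.3 − 35.7)/2 = 8.3 ft; q_4 = 2.78 × 4.85 × 8.3 = 111.9 ft³/s
w_5 = (65.9 − 41.5)/2 = 12.2 ft; q_5 = 3.21 × 5.31 × 12.2 = 208.0 ft³/s
w_6 = (65.9 − 52.3)/2 = 6.8 ft; q_6 = 1.21 × 1.93 × 6.8 = 15.88 ft³/s
Q = Σ qᵢ = 774.1 ft³/s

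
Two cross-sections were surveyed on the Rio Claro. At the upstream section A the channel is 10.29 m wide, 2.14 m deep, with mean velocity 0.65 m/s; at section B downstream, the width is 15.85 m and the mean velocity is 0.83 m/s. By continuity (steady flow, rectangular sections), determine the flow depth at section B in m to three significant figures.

1.09 m

Q = A₁V₁ = (10.29×2.14) × 0.65 = 14.31 m³/s
d₂ = Q/(b₂ V₂) = 14.31/(15.85×0.83) = 1.088 m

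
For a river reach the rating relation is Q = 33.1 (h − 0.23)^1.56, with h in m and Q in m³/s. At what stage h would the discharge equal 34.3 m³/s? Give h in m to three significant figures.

h − h₀ = (Q/C)^(1/b) = (34.3/33.1)^(1/1.56) = 1.023 m
h = 0.23 + 1.023 = 1.253 m

1.25 m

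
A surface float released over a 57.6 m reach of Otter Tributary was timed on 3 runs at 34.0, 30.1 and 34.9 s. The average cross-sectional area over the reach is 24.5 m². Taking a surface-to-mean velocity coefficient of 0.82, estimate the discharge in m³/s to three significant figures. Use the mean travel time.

35.1 m³/s

t̄ = (34.0 + 30.1 + 34.9) / 3 = 33 s
v_surface = L / t̄ = 57.6 / 33 = 1.745 m/s
v_mean = 0.82 × 1.745 = 1.431 m/s
Q = A × v_mean = 24.5 × 1.431 = 35.07 m³/s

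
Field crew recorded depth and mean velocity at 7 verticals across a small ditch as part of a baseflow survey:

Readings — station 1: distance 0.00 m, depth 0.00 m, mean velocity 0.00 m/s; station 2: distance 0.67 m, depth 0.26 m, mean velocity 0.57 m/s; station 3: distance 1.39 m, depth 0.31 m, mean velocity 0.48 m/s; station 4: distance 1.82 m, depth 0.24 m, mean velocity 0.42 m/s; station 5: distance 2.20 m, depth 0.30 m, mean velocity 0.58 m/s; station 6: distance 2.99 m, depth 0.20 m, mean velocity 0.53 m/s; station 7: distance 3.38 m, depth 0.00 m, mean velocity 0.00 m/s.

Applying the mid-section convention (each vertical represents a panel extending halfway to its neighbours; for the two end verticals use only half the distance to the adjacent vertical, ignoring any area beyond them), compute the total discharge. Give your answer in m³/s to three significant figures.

w_2 = (1.39 − 0.00)/2 = 0.695 m; q_2 = 0.57 × 0.26 × 0.695 = 0.1030 m³/s
w_3 = (1.82 − 0.67)/2 = 0.575 m; q_3 = 0.48 × 0.31 × 0.575 = 0.08556 m³/s
w_4 = (2.20 − 1.39)/2 = 0.405 m; q_4 = 0.42 × 0.24 × 0.405 = 0.04082 m³/s
w_5 = (2.99 − 1.82)/2 = 0.585 m; q_5 = 0.58 × 0.30 × 0.585 = 0.1018 m³/s
w_6 = (3.38 − 2.20)/2 = 0.59 m; q_6 = 0.53 × 0.20 × 0.59 = 0.06254 m³/s
Stations 1, 7 contribute zero (depth or velocity is 0).
Q = Σ qᵢ = 0.3937 m³/s

0.394 m³/s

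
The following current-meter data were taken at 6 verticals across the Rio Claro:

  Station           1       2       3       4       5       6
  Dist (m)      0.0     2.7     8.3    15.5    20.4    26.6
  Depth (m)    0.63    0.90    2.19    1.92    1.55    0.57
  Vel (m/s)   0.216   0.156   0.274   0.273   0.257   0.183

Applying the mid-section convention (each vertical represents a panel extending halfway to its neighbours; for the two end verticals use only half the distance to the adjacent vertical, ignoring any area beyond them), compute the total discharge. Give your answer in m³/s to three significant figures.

10.3 m³/s

w_1 = (2.7 − 0.0)/2 = 1.35 m; q_1 = 0.216 × 0.63 × 1.35 = 0.1837 m³/s
w_2 = (8.3 − 0.0)/2 = 4.15 m; q_2 = 0.156 × 0.90 × 4.15 = 0.5827 m³/s
w_3 = (15.5 − 2.7)/2 = 6.4 m; q_3 = 0.274 × 2.19 × 6.4 = 3.840 m³/s
w_4 = (20.4 − 8.3)/2 = 6.05 m; q_4 = 0.273 × 1.92 × 6.05 = 3.171 m³/s
w_5 = (26.6 − 15.5)/2 = 5.55 m; q_5 = 0.257 × 1.55 × 5.55 = 2.211 m³/s
w_6 = (26.6 − 20.4)/2 = 3.1 m; q_6 = 0.183 × 0.57 × 3.1 = 0.3234 m³/s
Q = Σ qᵢ = 10.31 m³/s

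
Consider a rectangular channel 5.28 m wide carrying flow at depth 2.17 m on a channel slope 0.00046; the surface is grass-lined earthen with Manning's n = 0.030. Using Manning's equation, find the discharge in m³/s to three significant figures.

9.20 m³/s

A = b·y = 5.28 × 2.17 = 11.46 m²
P = b + 2y = 5.28 + 2×2.17 = 9.620 m
R = A/P = 11.46/9.620 = 1.191 m
Q = (1/n)·A·R^(2/3)·S^(1/2) = (1/0.030) × 11.46 × 1.191^(2/3) × 0.00046^(1/2) = 9.204 m³/s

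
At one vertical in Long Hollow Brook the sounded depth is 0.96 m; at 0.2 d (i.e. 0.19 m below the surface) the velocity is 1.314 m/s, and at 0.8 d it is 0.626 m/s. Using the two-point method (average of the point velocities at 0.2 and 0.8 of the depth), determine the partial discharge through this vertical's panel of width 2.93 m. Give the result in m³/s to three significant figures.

2.73 m³/s

v̄ = (1.314 + 0.626) / 2 = 0.9700 m/s
q = v̄ × d × w = 0.9700 × 0.96 × 2.93 = 2.728 m³/s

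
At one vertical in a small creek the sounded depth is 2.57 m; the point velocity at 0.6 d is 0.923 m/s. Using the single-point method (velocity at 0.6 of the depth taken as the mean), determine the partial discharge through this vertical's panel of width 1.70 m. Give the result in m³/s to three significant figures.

4.03 m³/s

v̄ = v₀.₆ = 0.923 m/s
q = v̄ × d × w = 0.9230 × 2.57 × 1.70 = 4.033 m³/s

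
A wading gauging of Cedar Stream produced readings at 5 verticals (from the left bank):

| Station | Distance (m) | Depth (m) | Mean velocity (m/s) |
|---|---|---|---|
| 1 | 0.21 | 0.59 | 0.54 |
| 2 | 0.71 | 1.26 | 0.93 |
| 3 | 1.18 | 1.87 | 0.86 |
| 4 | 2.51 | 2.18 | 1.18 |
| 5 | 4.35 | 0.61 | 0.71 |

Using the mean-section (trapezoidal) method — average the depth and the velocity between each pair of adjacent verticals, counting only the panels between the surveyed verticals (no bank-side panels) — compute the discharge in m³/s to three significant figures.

6.17 m³/s

Panel 1-2: Δb = 0.5 m, d̄ = (0.59+1.26)/2 = 0.925, v̄ = (0.54+0.93)/2 = 0.735 → q = 0.5×0.925×0.735 = 0.3399 m³/s
Panel 2-3: Δb = 0.47 m, d̄ = (1.26+1.87)/2 = 1.565, v̄ = (0.93+0.86)/2 = 0.895 → q = 0.47×1.565×0.895 = 0.6583 m³/s
Panel 3-4: Δb = 1.33 m, d̄ = (1.87+2.18)/2 = 2.025, v̄ = (0.86+1.18)/2 = 1.02 → q = 1.33×2.025×1.02 = 2.747 m³/s
Panel 4-5: Δb = 1.84 m, d̄ = (2.18+0.61)/2 = 1.395, v̄ = (1.18+0.71)/2 = 0.945 → q = 1.84×1.395×0.945 = 2.426 m³/s
Q = Σ q = 6.171 m³/s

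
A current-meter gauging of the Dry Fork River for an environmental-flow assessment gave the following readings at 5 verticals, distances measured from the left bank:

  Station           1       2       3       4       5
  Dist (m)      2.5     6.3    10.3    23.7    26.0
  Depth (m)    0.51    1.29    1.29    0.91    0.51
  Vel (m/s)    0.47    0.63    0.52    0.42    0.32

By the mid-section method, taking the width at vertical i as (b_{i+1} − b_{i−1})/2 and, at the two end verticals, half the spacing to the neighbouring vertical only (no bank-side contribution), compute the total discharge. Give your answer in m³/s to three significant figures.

w_1 = (6.3 − 2.5)/2 = 1.9 m; q_1 = 0.47 × 0.51 × 1.9 = 0.4554 m³/s
w_2 = (10.3 − 2.5)/2 = 3.9 m; q_2 = 0.63 × 1.29 × 3.9 = 3.170 m³/s
w_3 = (23.7 − 6.3)/2 = 8.7 m; q_3 = 0.52 × 1.29 × 8.7 = 5.836 m³/s
w_4 = (26.0 − 10.3)/2 = 7.85 m; q_4 = 0.42 × 0.91 × 7.85 = 3.000 m³/s
w_5 = (26.0 − 23.7)/2 = 1.15 m; q_5 = 0.32 × 0.51 × 1.15 = 0.1877 m³/s
Q = Σ qᵢ = 12.65 m³/s

12.6 m³/s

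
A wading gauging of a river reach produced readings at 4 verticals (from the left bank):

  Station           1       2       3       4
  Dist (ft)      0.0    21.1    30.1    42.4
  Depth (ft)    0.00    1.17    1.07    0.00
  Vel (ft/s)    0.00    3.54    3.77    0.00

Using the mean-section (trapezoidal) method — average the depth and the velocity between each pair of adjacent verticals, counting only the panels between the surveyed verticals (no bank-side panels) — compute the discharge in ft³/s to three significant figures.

Panel 1-2: Δb = 21.1 ft, d̄ = (0.00+1.17)/2 = 0.585, v̄ = (0.00+3.54)/2 = 1.77 → q = 21.1×0.585×1.77 = 21.85 ft³/s
Panel 2-3: Δb = 9 ft, d̄ = (1.17+1.07)/2 = 1.12, v̄ = (3.54+3.77)/2 = 3.655 → q = 9×1.12×3.655 = 36.84 ft³/s
Panel 3-4: Δb = 12.3 ft, d̄ = (1.07+0.00)/2 = 0.535, v̄ = (3.77+0.00)/2 = 1.885 → q = 12.3×0.535×1.885 = 12.40 ft³/s
Q = Σ q = 71.09 ft³/s

71.1 ft³/s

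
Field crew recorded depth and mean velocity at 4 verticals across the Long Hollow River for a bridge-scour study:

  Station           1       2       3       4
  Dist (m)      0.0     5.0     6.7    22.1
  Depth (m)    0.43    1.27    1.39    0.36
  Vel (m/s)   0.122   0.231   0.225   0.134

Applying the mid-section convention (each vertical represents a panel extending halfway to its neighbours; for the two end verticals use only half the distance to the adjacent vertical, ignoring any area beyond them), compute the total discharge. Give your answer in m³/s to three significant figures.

w_1 = (5.0 − 0.0)/2 = 2.5 m; q_1 = 0.122 × 0.43 × 2.5 = 0.1312 m³/s
w_2 = (6.7 − 0.0)/2 = 3.35 m; q_2 = 0.231 × 1.27 × 3.35 = 0.9828 m³/s
w_3 = (22.1 − 5.0)/2 = 8.55 m; q_3 = 0.225 × 1.39 × 8.55 = 2.674 m³/s
w_4 = (22.1 − 6.7)/2 = 7.7 m; q_4 = 0.134 × 0.36 × 7.7 = 0.3714 m³/s
Q = Σ qᵢ = 4.159 m³/s

4.16 m³/s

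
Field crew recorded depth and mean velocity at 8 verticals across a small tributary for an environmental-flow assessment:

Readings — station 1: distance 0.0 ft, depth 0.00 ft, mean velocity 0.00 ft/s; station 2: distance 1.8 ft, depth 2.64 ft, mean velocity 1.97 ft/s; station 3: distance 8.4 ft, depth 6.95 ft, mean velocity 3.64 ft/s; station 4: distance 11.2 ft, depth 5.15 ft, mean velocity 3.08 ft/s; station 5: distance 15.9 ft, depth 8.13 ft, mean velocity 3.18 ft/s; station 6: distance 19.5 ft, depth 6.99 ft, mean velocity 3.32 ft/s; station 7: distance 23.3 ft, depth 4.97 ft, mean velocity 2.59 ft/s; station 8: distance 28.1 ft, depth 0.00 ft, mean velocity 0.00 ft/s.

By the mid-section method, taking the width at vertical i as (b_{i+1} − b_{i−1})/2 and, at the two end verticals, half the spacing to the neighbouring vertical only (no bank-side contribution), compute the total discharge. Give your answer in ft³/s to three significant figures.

w_2 = (8.4 − 0.0)/2 = 4.2 ft; q_2 = 1.97 × 2.64 × 4.2 = 21.84 ft³/s
w_3 = (11.2 − 1.8)/2 = 4.7 ft; q_3 = 3.64 × 6.95 × 4.7 = 118.9 ft³/s
w_4 = (15.9 − 8.4)/2 = 3.75 ft; q_4 = 3.08 × 5.15 × 3.75 = 59.48 ft³/s
w_5 = (19.5 − 11.2)/2 = 4.15 ft; q_5 = 3.18 × 8.13 × 4.15 = 107.3 ft³/s
w_6 = (23.3 − 15.9)/2 = 3.7 ft; q_6 = 3.32 × 6.99 × 3.7 = 85.87 ft³/s
w_7 = (28.1 − 19.5)/2 = 4.3 ft; q_7 = 2.59 × 4.97 × 4.3 = 55.35 ft³/s
Stations 1, 8 contribute zero (depth or velocity is 0).
Q = Σ qᵢ = 448.7 ft³/s

449 ft³/s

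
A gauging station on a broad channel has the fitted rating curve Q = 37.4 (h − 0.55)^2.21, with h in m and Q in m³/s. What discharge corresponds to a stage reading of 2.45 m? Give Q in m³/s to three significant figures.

154 m³/s

Q = 37.4 × (2.45 − 0.55)^2.21 = 37.4 × 1.9^2.21 = 154.5 m³/s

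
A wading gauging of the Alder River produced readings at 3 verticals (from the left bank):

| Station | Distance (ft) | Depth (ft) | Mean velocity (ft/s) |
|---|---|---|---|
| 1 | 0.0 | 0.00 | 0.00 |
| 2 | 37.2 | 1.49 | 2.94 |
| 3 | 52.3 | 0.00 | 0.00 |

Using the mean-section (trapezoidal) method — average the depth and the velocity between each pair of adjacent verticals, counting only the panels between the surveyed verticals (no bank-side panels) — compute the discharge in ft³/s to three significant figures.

57.3 ft³/s

Panel 1-2: Δb = 37.2 ft, d̄ = (0.00+1.49)/2 = 0.745, v̄ = (0.00+2.94)/2 = 1.47 → q = 37.2×0.745×1.47 = 40.74 ft³/s
Panel 2-3: Δb = 15.1 ft, d̄ = (1.49+0.00)/2 = 0.745, v̄ = (2.94+0.00)/2 = 1.47 → q = 15.1×0.745×1.47 = 16.54 ft³/s
Q = Σ q = 57.28 ft³/s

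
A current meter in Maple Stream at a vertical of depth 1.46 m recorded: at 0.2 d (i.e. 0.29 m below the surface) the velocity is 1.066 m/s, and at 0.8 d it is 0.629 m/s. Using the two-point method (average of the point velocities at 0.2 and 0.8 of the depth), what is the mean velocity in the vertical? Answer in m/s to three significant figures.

v̄ = (1.066 + 0.629) / 2 = 0.8475 m/s

0.848 m/s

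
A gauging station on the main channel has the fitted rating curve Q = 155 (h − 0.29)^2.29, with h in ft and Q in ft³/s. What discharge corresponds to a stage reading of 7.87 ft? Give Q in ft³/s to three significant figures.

Q = 155 × (7.87 − 0.29)^2.29 = 155 × 7.58^2.29 = 16020 ft³/s

16000 ft³/s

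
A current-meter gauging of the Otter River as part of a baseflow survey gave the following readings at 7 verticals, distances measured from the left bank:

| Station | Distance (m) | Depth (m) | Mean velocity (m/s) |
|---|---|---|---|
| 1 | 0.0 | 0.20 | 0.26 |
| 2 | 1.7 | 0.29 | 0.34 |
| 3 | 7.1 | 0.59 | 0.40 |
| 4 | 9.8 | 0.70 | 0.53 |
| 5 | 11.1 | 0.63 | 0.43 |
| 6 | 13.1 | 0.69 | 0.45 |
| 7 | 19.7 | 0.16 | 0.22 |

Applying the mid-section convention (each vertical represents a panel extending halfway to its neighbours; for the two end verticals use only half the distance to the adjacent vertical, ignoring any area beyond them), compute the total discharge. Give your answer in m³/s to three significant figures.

3.99 m³/s

w_1 = (1.7 − 0.0)/2 = 0.85 m; q_1 = 0.26 × 0.20 × 0.85 = 0.04420 m³/s
w_2 = (7.1 − 0.0)/2 = 3.55 m; q_2 = 0.34 × 0.29 × 3.55 = 0.3500 m³/s
w_3 = (9.8 − 1.7)/2 = 4.05 m; q_3 = 0.40 × 0.59 × 4.05 = 0.9558 m³/s
w_4 = (11.1 − 7.1)/2 = 2 m; q_4 = 0.53 × 0.70 × 2 = 0.7420 m³/s
w_5 = (13.1 − 9.8)/2 = 1.65 m; q_5 = 0.43 × 0.63 × 1.65 = 0.4470 m³/s
w_6 = (19.7 − 11.1)/2 = 4.3 m; q_6 = 0.45 × 0.69 × 4.3 = 1.335 m³/s
w_7 = (19.7 − 13.1)/2 = 3.3 m; q_7 = 0.22 × 0.16 × 3.3 = 0.1162 m³/s
Q = Σ qᵢ = 3.990 m³/s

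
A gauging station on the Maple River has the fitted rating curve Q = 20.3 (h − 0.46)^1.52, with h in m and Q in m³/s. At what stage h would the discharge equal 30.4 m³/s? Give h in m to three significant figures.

h − h₀ = (Q/C)^(1/b) = (30.4/20.3)^(1/1.52) = 1.304 m
h = 0.46 + 1.304 = 1.764 m

1.76 m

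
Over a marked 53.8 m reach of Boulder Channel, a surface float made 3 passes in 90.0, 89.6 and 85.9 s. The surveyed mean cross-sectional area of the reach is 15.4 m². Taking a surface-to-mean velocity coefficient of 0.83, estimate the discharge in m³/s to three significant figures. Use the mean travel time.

t̄ = (90.0 + 89.6 + 85.9) / 3 = 88.5 s
v_surface = L / t̄ = 53.8 / 88.5 = 0.6079 m/s
v_mean = 0.83 × 0.6079 = 0.5046 m/s
Q = A × v_mean = 15.4 × 0.5046 = 7.770 m³/s

7.77 m³/s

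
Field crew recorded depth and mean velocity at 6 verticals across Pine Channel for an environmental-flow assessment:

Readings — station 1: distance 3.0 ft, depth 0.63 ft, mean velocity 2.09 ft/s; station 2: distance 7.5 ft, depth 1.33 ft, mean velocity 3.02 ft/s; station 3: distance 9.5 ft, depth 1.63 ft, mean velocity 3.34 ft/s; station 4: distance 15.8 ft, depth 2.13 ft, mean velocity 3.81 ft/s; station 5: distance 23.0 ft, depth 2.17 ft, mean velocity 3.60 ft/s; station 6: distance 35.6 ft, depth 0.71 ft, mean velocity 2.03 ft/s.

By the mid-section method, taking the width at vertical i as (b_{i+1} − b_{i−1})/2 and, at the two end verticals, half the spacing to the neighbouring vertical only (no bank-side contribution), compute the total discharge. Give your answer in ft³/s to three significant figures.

w_1 = (7.5 − 3.0)/2 = 2.25 ft; q_1 = 2.09 × 0.63 × 2.25 = 2.963 ft³/s
w_2 = (9.5 − 3.0)/2 = 3.25 ft; q_2 = 3.02 × 1.33 × 3.25 = 13.05 ft³/s
w_3 = (15.8 − 7.5)/2 = 4.15 ft; q_3 = 3.34 × 1.63 × 4.15 = 22.59 ft³/s
w_4 = (23.0 − 9.5)/2 = 6.75 ft; q_4 = 3.81 × 2.13 × 6.75 = 54.78 ft³/s
w_5 = (35.6 − 15.8)/2 = 9.9 ft; q_5 = 3.60 × 2.17 × 9.9 = 77.34 ft³/s
w_6 = (35.6 − 23.0)/2 = 6.3 ft; q_6 = 2.03 × 0.71 × 6.3 = 9.080 ft³/s
Q = Σ qᵢ = 179.8 ft³/s

180 ft³/s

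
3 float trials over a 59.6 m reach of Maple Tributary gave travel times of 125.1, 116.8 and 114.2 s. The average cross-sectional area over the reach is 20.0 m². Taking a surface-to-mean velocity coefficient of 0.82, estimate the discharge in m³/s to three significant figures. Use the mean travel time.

8.23 m³/s

t̄ = (125.1 + 116.8 + 114.2) / 3 = 118.7 s
v_surface = L / t̄ = 59.6 / 118.7 = 0.5021 m/s
v_mean = 0.82 × 0.5021 = 0.4117 m/s
Q = A × v_mean = 20.0 × 0.4117 = 8.235 m³/s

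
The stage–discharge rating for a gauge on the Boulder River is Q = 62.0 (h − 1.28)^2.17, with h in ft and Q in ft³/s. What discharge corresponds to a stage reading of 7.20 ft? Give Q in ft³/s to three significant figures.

2940 ft³/s

Q = 62.0 × (7.20 − 1.28)^2.17 = 62.0 × 5.92^2.17 = 2940 ft³/s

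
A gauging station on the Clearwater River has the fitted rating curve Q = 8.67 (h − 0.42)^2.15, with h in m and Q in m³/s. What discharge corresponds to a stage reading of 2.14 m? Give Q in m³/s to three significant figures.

27.8 m³/s

Q = 8.67 × (2.14 − 0.42)^2.15 = 8.67 × 1.72^2.15 = 27.82 m³/s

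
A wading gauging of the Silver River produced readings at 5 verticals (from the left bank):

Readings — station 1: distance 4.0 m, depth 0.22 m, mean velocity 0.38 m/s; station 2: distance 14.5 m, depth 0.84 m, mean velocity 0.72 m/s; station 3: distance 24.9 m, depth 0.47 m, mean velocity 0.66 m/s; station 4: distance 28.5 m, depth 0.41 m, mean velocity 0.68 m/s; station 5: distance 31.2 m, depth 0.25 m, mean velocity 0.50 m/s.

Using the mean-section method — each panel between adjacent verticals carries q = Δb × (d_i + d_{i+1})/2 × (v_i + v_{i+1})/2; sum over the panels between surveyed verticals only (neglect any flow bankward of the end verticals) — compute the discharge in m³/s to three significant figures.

Panel 1-2: Δb = 10.5 m, d̄ = (0.22+0.84)/2 = 0.53, v̄ = (0.38+0.72)/2 = 0.55 → q = 10.5×0.53×0.55 = 3.061 m³/s
Panel 2-3: Δb = 10.4 m, d̄ = (0.84+0.47)/2 = 0.655, v̄ = (0.72+0.66)/2 = 0.69 → q = 10.4×0.655×0.69 = 4.700 m³/s
Panel 3-4: Δb = 3.6 m, d̄ = (0.47+0.41)/2 = 0.44, v̄ = (0.66+0.68)/2 = 0.67 → q = 3.6×0.44×0.67 = 1.061 m³/s
Panel 4-5: Δb = 2.7 m, d̄ = (0.41+0.25)/2 = 0.33, v̄ = (0.68+0.50)/2 = 0.59 → q = 2.7×0.33×0.59 = 0.5257 m³/s
Q = Σ q = 9.348 m³/s

9.35 m³/s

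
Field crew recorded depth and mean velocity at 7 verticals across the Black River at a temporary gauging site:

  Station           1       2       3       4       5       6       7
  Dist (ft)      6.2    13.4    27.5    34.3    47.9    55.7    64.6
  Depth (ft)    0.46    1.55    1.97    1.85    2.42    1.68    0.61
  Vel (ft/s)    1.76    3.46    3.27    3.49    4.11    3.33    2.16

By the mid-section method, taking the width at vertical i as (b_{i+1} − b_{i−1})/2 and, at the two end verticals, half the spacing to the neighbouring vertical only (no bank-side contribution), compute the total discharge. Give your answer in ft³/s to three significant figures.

352 ft³/s

w_1 = (13.4 − 6.2)/2 = 3.6 ft; q_1 = 1.76 × 0.46 × 3.6 = 2.915 ft³/s
w_2 = (27.5 − 6.2)/2 = 10.65 ft; q_2 = 3.46 × 1.55 × 10.65 = 57.12 ft³/s
w_3 = (34.3 − 13.4)/2 = 10.45 ft; q_3 = 3.27 × 1.97 × 10.45 = 67.32 ft³/s
w_4 = (47.9 − 27.5)/2 = 10.2 ft; q_4 = 3.49 × 1.85 × 10.2 = 65.86 ft³/s
w_5 = (55.7 − 34.3)/2 = 10.7 ft; q_5 = 4.11 × 2.42 × 10.7 = 106.4 ft³/s
w_6 = (64.6 − 47.9)/2 = 8.35 ft; q_6 = 3.33 × 1.68 × 8.35 = 46.71 ft³/s
w_7 = (64.6 − 55.7)/2 = 4.45 ft; q_7 = 2.16 × 0.61 × 4.45 = 5.863 ft³/s
Q = Σ qᵢ = 352.2 ft³/s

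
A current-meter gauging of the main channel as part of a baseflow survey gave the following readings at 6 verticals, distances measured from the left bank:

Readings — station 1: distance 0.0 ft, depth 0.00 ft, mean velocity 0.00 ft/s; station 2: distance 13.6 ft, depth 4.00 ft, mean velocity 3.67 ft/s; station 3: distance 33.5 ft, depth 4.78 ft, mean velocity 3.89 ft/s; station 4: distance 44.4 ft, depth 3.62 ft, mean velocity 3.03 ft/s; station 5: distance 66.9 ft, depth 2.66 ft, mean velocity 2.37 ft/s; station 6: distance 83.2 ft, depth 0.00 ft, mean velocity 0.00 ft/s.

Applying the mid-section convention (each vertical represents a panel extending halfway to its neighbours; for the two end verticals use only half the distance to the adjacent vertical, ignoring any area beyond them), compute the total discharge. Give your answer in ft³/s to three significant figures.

w_2 = (33.5 − 0.0)/2 = 16.75 ft; q_2 = 3.67 × 4.00 × 16.75 = 245.9 ft³/s
w_3 = (44.4 − 13.6)/2 = 15.4 ft; q_3 = 3.89 × 4.78 × 15.4 = 286.4 ft³/s
w_4 = (66.9 − 33.5)/2 = 16.7 ft; q_4 = 3.03 × 3.62 × 16.7 = 183.2 ft³/s
w_5 = (83.2 − 44.4)/2 = 19.4 ft; q_5 = 2.37 × 2.66 × 19.4 = 122.3 ft³/s
Stations 1, 6 contribute zero (depth or velocity is 0).
Q = Σ qᵢ = 837.7 ft³/s

838 ft³/s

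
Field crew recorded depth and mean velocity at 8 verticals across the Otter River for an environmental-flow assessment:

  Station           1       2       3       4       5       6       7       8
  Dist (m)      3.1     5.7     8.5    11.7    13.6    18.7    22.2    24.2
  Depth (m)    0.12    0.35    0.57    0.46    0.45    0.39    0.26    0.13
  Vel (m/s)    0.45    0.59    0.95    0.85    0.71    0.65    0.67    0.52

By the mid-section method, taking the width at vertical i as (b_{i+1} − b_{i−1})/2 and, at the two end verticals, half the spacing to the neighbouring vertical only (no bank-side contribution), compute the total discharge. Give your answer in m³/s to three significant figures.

6.00 m³/s

w_1 = (5.7 − 3.1)/2 = 1.3 m; q_1 = 0.45 × 0.12 × 1.3 = 0.07020 m³/s
w_2 = (8.5 − 3.1)/2 = 2.7 m; q_2 = 0.59 × 0.35 × 2.7 = 0.5576 m³/s
w_3 = (11.7 − 5.7)/2 = 3 m; q_3 = 0.95 × 0.57 × 3 = 1.625 m³/s
w_4 = (13.6 − 8.5)/2 = 2.55 m; q_4 = 0.85 × 0.46 × 2.55 = 0.9971 m³/s
w_5 = (18.7 − 11.7)/2 = 3.5 m; q_5 = 0.71 × 0.45 × 3.5 = 1.118 m³/s
w_6 = (22.2 − 13.6)/2 = 4.3 m; q_6 = 0.65 × 0.39 × 4.3 = 1.090 m³/s
w_7 = (24.2 − 18.7)/2 = 2.75 m; q_7 = 0.67 × 0.26 × 2.75 = 0.4791 m³/s
w_8 = (24.2 − 22.2)/2 = 1 m; q_8 = 0.52 × 0.13 × 1 = 0.06760 m³/s
Q = Σ qᵢ = 6.004 m³/s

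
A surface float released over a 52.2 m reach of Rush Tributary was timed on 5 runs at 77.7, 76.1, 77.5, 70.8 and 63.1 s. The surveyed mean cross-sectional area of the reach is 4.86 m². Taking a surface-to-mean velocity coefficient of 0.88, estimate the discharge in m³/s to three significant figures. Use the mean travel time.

3.06 m³/s

t̄ = (77.7 + 76.1 + 77.5 + 70.8 + 63.1) / 5 = 73.04 s
v_surface = L / t̄ = 52.2 / 73.04 = 0.7147 m/s
v_mean = 0.88 × 0.7147 = 0.6289 m/s
Q = A × v_mean = 4.86 × 0.6289 = 3.057 m³/s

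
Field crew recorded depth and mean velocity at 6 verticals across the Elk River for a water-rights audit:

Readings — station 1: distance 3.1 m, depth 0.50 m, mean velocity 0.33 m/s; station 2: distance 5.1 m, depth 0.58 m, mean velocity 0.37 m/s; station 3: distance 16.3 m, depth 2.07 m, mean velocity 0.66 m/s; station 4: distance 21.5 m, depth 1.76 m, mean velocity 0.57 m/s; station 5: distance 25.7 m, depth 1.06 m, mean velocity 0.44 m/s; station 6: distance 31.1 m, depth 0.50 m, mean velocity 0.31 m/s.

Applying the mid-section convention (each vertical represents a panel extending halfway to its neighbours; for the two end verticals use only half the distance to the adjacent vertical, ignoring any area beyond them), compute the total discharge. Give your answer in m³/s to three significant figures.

20.2 m³/s

w_1 = (5.1 − 3.1)/2 = 1 m; q_1 = 0.33 × 0.50 × 1 = 0.1650 m³/s
w_2 = (16.3 − 3.1)/2 = 6.6 m; q_2 = 0.37 × 0.58 × 6.6 = 1.416 m³/s
w_3 = (21.5 − 5.1)/2 = 8.2 m; q_3 = 0.66 × 2.07 × 8.2 = 11.20 m³/s
w_4 = (25.7 − 16.3)/2 = 4.7 m; q_4 = 0.57 × 1.76 × 4.7 = 4.715 m³/s
w_5 = (31.1 − 21.5)/2 = 4.8 m; q_5 = 0.44 × 1.06 × 4.8 = 2.239 m³/s
w_6 = (31.1 − 25.7)/2 = 2.7 m; q_6 = 0.31 × 0.50 × 2.7 = 0.4185 m³/s
Q = Σ qᵢ = 20.16 m³/s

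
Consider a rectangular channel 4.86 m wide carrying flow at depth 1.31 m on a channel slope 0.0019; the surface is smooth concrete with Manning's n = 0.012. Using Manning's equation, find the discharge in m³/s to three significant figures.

20.8 m³/s

A = b·y = 4.86 × 1.31 = 6.367 m²
P = b + 2y = 4.86 + 2×1.31 = 7.480 m
R = A/P = 6.367/7.480 = 0.8511 m
Q = (1/n)·A·R^(2/3)·S^(1/2) = (1/0.012) × 6.367 × 0.8511^(2/3) × 0.0019^(1/2) = 20.77 m³/s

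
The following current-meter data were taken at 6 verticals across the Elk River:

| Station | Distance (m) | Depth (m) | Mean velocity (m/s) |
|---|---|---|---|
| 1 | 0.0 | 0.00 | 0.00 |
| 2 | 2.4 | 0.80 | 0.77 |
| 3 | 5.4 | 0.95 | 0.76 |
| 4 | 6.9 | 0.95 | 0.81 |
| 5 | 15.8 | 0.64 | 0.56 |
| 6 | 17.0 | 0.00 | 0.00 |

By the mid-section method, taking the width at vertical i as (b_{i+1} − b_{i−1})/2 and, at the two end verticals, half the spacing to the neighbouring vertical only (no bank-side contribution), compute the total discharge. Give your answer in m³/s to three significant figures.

9.10 m³/s

w_2 = (5.4 − 0.0)/2 = 2.7 m; q_2 = 0.77 × 0.80 × 2.7 = 1.663 m³/s
w_3 = (6.9 − 2.4)/2 = 2.25 m; q_3 = 0.76 × 0.95 × 2.25 = 1.625 m³/s
w_4 = (15.8 − 5.4)/2 = 5.2 m; q_4 = 0.81 × 0.95 × 5.2 = 4.001 m³/s
w_5 = (17.0 − 6.9)/2 = 5.05 m; q_5 = 0.56 × 0.64 × 5.05 = 1.810 m³/s
Stations 1, 6 contribute zero (depth or velocity is 0).
Q = Σ qᵢ = 9.099 m³/s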